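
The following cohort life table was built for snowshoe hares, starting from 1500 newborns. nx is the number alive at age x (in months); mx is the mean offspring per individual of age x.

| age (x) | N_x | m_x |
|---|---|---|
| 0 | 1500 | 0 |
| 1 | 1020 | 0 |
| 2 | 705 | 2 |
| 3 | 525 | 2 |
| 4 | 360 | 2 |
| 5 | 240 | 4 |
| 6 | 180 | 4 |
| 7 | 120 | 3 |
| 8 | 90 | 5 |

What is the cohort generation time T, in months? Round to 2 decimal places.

4.25

lx = nx/n0 = nx/1500: 1, 0.68, 0.47, 0.35, 0.24, 0.16, 0.12, 0.08, 0.06
lx·mx: 0, 0, 0.94, 0.7, 0.48, 0.64, 0.48, 0.24, 0.3 → R0 = 3.78
x·lx·mx: 0, 0, 1.88, 2.1, 1.92, 3.2, 2.88, 1.68, 2.4 → Σ = 16.06
T = 16.06 / 3.78 = 4.248677… → 4.25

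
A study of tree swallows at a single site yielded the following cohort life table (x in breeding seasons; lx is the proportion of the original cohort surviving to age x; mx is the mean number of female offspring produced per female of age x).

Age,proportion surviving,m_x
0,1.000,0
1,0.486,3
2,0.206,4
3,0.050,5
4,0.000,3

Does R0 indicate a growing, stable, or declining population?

growing

R0 = Σ lx·mx = 0 + 1.458 + 0.824 + 0.25 + 0 = 2.532
R0 > 1, so the population is growing.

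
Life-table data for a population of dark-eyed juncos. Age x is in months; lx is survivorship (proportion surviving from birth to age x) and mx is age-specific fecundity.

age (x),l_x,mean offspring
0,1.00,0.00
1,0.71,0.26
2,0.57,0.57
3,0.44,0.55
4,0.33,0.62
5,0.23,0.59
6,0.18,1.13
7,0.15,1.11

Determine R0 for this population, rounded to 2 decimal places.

1.46

lx·mx by age: 0, 0.1846, 0.3249, 0.242, 0.2046, 0.1357, 0.2034, 0.1665
R0 = Σ lx·mx = 1.4617 → 1.46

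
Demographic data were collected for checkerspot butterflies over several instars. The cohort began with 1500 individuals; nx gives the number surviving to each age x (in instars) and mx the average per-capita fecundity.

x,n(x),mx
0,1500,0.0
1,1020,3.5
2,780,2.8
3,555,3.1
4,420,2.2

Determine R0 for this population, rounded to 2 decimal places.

lx = nx/n0 = nx/1500: 1, 0.68, 0.52, 0.37, 0.28
lx·mx by age: 0, 2.38, 1.456, 1.147, 0.616
R0 = Σ lx·mx = 5.599 → 5.60

5.60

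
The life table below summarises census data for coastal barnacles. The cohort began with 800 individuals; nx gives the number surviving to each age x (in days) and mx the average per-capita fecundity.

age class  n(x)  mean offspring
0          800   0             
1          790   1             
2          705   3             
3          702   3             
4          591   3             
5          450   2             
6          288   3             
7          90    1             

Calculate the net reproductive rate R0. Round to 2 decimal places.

lx = nx/n0 = nx/800: 1, 0.9875, 0.88125, 0.8775, 0.73875, 0.5625, 0.36, 0.1125
lx·mx by age: 0, 0.9875, 2.64375, 2.6325, 2.21625, 1.125, 1.08, 0.1125
R0 = Σ lx·mx = 10.7975 → 10.80

10.80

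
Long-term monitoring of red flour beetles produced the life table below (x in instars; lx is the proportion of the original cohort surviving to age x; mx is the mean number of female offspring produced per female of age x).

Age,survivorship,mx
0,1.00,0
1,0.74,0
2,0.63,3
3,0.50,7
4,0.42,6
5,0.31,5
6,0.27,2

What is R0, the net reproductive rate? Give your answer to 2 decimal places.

lx·mx by age: 0, 0, 1.89, 3.5, 2.52, 1.55, 0.54
R0 = Σ lx·mx = 10 → 10.00

10.00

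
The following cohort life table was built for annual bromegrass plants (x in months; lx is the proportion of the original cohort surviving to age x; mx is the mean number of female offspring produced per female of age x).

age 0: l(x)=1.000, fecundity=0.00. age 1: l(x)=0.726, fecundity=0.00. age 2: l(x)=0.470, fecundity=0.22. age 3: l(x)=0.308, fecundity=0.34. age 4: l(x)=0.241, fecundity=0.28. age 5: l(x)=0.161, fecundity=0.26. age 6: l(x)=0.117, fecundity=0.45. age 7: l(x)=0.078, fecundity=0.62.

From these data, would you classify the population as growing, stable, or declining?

R0 = Σ lx·mx = 0 + 0 + 0.1034 + 0.10472 + 0.06748 + 0.04186 + 0.05265 + 0.04836 = 0.41847
R0 < 1, so the population is declining.

declining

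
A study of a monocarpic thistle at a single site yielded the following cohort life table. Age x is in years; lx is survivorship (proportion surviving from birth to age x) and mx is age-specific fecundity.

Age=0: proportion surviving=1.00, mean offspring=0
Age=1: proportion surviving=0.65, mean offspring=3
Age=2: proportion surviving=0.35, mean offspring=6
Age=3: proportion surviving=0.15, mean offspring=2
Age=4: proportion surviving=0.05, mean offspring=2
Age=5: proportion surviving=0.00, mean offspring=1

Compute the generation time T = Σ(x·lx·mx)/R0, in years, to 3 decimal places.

1.674

lx·mx: 0, 1.95, 2.1, 0.3, 0.1, 0 → R0 = 4.45
x·lx·mx: 0, 1.95, 4.2, 0.9, 0.4, 0 → Σ = 7.45
T = 7.45 / 4.45 = 1.674157… → 1.674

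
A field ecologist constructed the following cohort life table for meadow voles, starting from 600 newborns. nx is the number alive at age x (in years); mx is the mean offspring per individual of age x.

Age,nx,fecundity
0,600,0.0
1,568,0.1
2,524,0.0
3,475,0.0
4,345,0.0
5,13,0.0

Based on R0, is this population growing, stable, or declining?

lx = nx/n0 = nx/600: 1, 0.94667…, 0.87333…, 0.79167…, 0.575, 0.02167…
R0 = Σ lx·mx = 0 + 0.094667… + 0 + 0 + 0 + 0 = 0.094667…
R0 < 1, so the population is declining.

declining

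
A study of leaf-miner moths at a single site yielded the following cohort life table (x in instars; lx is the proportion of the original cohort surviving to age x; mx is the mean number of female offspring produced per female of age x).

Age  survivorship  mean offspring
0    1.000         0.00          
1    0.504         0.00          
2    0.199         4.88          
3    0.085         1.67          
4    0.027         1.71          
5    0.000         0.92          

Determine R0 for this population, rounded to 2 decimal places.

lx·mx by age: 0, 0, 0.97112, 0.14195, 0.04617, 0
R0 = Σ lx·mx = 1.15924 → 1.16

1.16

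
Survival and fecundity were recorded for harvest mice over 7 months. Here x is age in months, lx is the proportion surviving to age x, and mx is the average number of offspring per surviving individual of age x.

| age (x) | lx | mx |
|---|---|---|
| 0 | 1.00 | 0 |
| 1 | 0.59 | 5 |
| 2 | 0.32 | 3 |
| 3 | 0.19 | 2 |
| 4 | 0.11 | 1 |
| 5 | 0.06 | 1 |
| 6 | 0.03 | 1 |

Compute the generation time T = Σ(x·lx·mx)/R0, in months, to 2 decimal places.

1.54

lx·mx: 0, 2.95, 0.96, 0.38, 0.11, 0.06, 0.03 → R0 = 4.49
x·lx·mx: 0, 2.95, 1.92, 1.14, 0.44, 0.3, 0.18 → Σ = 6.93
T = 6.93 / 4.49 = 1.54343… → 1.54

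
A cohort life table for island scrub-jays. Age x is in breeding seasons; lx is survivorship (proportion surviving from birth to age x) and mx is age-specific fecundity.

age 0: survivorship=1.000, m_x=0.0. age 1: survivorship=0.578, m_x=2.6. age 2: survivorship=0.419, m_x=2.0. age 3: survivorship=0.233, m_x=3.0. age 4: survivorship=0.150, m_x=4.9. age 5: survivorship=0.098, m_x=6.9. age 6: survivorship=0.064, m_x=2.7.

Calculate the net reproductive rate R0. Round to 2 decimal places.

lx·mx by age: 0, 1.5028, 0.838, 0.699, 0.735, 0.6762, 0.1728
R0 = Σ lx·mx = 4.6238 → 4.62

4.62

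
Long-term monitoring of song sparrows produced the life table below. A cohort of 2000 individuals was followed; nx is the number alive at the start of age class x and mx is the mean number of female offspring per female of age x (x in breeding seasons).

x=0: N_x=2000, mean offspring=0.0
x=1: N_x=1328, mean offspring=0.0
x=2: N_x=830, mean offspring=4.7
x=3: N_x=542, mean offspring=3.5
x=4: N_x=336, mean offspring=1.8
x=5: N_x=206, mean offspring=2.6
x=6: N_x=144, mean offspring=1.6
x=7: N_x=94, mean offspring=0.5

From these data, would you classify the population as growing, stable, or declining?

lx = nx/n0 = nx/2000: 1, 0.664, 0.415, 0.271, 0.168, 0.103, 0.072, 0.047
R0 = Σ lx·mx = 0 + 0 + 1.9505 + 0.9485 + 0.3024 + 0.2678 + 0.1152 + 0.0235 = 3.6079
R0 > 1, so the population is growing.

growing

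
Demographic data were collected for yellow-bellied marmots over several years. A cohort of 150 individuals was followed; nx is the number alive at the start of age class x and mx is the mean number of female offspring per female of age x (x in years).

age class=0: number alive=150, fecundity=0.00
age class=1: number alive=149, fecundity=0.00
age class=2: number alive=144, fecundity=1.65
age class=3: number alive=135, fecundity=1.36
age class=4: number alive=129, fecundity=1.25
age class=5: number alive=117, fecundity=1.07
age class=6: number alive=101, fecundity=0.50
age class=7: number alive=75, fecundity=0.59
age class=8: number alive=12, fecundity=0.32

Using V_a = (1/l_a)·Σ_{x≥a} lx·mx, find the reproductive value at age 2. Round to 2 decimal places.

5.60

lx = nx/n0 = nx/150: 1, 0.99333…, 0.96, 0.9, 0.86, 0.78, 0.67333…, 0.5, 0.08
lx·mx for x ≥ 2: 1.584, 1.224, 1.075, 0.8346, 0.336667…, 0.295, 0.0256 → sum = 5.374867…
V_2 = 5.374867… / l_2 = 5.374867… / 0.96 = 5.598819… → 5.60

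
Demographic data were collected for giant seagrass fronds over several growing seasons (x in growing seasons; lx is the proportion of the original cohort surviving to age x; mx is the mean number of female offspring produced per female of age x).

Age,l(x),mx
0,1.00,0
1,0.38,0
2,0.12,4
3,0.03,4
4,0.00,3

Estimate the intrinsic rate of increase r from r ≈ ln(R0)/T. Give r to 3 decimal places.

-0.232

R0 = Σ lx·mx = 0 + 0 + 0.48 + 0.12 + 0 = 0.6
Σ x·lx·mx = 1.32; T = 1.32/0.6 = 2.2
r ≈ ln(R0)/T = ln(0.6)/2.2 = -0.23219… → -0.232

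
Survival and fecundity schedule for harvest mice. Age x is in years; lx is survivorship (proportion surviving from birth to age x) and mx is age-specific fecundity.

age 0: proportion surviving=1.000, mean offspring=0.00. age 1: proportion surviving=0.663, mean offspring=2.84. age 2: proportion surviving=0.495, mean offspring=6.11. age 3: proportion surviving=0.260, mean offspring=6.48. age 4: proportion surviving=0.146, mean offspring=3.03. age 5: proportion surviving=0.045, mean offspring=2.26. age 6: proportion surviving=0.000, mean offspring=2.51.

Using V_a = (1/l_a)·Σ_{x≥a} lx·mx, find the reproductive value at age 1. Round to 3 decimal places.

10.764

lx·mx for x ≥ 1: 1.88292, 3.02445, 1.6848, 0.44238, 0.1017, 0 → sum = 7.13625
V_1 = 7.13625 / l_1 = 7.13625 / 0.663 = 10.763575… → 10.764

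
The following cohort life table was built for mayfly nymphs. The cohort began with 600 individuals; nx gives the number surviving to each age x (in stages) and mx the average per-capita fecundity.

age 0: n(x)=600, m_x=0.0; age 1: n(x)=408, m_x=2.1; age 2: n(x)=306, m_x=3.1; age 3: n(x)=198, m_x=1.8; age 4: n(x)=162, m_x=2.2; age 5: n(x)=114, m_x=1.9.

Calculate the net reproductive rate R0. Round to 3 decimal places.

lx = nx/n0 = nx/600: 1, 0.68, 0.51, 0.33, 0.27, 0.19
lx·mx by age: 0, 1.428, 1.581, 0.594, 0.594, 0.361
R0 = Σ lx·mx = 4.558 → 4.558

4.558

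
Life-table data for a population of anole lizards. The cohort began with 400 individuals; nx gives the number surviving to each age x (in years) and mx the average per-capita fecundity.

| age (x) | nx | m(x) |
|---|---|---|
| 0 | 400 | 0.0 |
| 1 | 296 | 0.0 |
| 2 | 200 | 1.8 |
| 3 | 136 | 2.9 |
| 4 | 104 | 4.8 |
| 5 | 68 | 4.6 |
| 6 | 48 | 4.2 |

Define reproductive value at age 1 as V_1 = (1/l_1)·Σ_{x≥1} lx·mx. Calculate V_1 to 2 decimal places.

5.97

lx = nx/n0 = nx/400: 1, 0.74, 0.5, 0.34, 0.26, 0.17, 0.12
lx·mx for x ≥ 1: 0, 0.9, 0.986, 1.248, 0.782, 0.504 → sum = 4.42
V_1 = 4.42 / l_1 = 4.42 / 0.74 = 5.972973… → 5.97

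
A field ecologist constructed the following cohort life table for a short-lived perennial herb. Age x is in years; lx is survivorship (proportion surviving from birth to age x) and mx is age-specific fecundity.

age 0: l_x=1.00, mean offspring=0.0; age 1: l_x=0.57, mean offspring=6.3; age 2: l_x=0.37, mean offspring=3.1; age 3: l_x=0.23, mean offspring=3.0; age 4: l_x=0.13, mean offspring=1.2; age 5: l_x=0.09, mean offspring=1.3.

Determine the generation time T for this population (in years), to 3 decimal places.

1.607

lx·mx: 0, 3.591, 1.147, 0.69, 0.156, 0.117 → R0 = 5.701
x·lx·mx: 0, 3.591, 2.294, 2.07, 0.624, 0.585 → Σ = 9.164
T = 9.164 / 5.701 = 1.607437… → 1.607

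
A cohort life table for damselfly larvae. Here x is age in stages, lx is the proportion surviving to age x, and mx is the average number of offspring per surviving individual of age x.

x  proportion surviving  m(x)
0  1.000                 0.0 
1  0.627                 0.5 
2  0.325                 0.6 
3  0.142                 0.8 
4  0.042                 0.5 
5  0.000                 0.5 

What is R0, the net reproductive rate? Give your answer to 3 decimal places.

lx·mx by age: 0, 0.3135, 0.195, 0.1136, 0.021, 0
R0 = Σ lx·mx = 0.6431 → 0.643

0.643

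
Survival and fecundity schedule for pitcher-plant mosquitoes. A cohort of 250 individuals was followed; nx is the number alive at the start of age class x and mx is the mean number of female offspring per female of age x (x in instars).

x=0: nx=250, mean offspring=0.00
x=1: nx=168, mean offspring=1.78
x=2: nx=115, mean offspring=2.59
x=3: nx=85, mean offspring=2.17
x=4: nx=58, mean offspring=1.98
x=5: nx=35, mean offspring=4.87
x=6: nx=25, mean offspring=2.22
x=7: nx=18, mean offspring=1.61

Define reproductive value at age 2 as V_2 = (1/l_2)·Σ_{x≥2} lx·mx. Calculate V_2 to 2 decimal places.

lx = nx/n0 = nx/250: 1, 0.672, 0.46, 0.34, 0.232, 0.14, 0.1, 0.072
lx·mx for x ≥ 2: 1.1914, 0.7378, 0.45936, 0.6818, 0.222, 0.11592 → sum = 3.40828
V_2 = 3.40828 / l_2 = 3.40828 / 0.46 = 7.409304… → 7.41

7.41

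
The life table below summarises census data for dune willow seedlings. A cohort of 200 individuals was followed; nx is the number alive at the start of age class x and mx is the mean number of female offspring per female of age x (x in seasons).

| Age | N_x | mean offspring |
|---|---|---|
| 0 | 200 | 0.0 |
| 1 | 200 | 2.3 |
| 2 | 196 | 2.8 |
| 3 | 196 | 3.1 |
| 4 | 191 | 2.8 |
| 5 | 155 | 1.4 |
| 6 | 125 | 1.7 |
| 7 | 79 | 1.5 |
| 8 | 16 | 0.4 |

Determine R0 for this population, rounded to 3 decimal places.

13.528

lx = nx/n0 = nx/200: 1, 1, 0.98, 0.98, 0.955, 0.775, 0.625, 0.395, 0.08
lx·mx by age: 0, 2.3, 2.744, 3.038, 2.674, 1.085, 1.0625, 0.5925, 0.032
R0 = Σ lx·mx = 13.528 → 13.528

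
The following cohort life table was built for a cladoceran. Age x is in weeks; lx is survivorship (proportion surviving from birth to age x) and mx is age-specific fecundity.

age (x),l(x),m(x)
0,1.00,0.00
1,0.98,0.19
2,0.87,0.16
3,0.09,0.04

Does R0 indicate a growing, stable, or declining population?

R0 = Σ lx·mx = 0 + 0.1862 + 0.1392 + 0.0036 = 0.329
R0 < 1, so the population is declining.

declining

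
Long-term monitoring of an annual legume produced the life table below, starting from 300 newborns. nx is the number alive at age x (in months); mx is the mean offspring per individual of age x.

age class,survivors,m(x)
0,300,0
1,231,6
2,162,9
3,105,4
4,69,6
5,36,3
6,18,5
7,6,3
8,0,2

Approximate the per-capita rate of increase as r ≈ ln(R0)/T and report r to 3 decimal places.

1.185

lx = nx/n0 = nx/300: 1, 0.77, 0.54, 0.35, 0.23, 0.12, 0.06, 0.02, 0
R0 = Σ lx·mx = 0 + 4.62 + 4.86 + 1.4 + 1.38 + 0.36 + 0.3 + 0.06 + 0 = 12.98
Σ x·lx·mx = 28.08; T = 28.08/12.98 = 2.16333…
r ≈ ln(R0)/T = ln(12.98)/2.16333… = 1.18494… → 1.185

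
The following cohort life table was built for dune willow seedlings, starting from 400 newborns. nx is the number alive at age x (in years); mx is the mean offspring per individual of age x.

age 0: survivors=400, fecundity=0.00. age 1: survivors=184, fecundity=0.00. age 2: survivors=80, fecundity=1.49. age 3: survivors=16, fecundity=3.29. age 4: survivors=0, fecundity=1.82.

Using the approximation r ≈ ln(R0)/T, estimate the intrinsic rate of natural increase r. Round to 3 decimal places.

-0.366

lx = nx/n0 = nx/400: 1, 0.46, 0.2, 0.04, 0
R0 = Σ lx·mx = 0 + 0 + 0.298 + 0.1316 + 0 = 0.4296
Σ x·lx·mx = 0.9908; T = 0.9908/0.4296 = 2.30633…
r ≈ ln(R0)/T = ln(0.4296)/2.30633… = -0.36634… → -0.366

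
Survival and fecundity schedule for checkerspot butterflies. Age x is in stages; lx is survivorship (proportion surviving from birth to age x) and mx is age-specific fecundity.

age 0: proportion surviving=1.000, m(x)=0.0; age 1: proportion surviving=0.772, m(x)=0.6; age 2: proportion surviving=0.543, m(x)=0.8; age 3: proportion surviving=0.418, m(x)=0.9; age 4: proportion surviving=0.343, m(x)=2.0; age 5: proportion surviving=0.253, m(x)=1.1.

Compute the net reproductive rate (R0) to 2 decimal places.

lx·mx by age: 0, 0.4632, 0.4344, 0.3762, 0.686, 0.2783
R0 = Σ lx·mx = 2.2381 → 2.24

2.24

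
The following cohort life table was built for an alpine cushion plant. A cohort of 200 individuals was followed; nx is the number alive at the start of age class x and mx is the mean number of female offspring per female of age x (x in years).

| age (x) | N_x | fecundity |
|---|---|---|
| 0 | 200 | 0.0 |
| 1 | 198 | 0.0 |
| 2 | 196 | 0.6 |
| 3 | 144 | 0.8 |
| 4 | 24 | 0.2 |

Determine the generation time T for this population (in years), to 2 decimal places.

lx = nx/n0 = nx/200: 1, 0.99, 0.98, 0.72, 0.12
lx·mx: 0, 0, 0.588, 0.576, 0.024 → R0 = 1.188
x·lx·mx: 0, 0, 1.176, 1.728, 0.096 → Σ = 3
T = 3 / 1.188 = 2.525253… → 2.53

2.53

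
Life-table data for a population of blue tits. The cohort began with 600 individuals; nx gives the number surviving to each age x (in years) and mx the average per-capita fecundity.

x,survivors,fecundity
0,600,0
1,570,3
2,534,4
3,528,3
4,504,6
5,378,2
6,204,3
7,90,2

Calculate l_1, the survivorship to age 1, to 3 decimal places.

l_1 = n_1/n_0 = 570/600 = 0.95 → 0.950

0.950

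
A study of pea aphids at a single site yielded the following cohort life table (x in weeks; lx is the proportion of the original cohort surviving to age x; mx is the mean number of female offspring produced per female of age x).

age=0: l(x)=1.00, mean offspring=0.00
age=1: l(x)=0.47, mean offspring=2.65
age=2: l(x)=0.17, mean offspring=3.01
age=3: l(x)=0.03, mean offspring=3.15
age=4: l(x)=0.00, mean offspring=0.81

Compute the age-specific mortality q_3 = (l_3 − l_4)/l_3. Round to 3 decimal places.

q_3 = (l_3 − l_4) / l_3 = (0.03 − 0) / 0.03
     = 0.03 / 0.03 = 1 → 1.000

1.000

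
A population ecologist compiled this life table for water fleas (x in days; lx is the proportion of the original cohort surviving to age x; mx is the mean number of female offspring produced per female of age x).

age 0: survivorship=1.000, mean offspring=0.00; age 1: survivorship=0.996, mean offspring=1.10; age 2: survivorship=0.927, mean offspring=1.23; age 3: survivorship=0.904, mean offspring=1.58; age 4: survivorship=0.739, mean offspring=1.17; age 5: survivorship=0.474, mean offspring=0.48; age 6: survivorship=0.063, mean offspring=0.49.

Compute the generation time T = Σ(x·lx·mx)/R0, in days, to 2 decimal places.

lx·mx: 0, 1.0956, 1.14021, 1.42832, 0.86463, 0.22752, 0.03087 → R0 = 4.78715
x·lx·mx: 0, 1.0956, 2.28042, 4.28496, 3.45852, 1.1376, 0.18522 → Σ = 12.44232
T = 12.44232 / 4.78715 = 2.599108… → 2.60

2.60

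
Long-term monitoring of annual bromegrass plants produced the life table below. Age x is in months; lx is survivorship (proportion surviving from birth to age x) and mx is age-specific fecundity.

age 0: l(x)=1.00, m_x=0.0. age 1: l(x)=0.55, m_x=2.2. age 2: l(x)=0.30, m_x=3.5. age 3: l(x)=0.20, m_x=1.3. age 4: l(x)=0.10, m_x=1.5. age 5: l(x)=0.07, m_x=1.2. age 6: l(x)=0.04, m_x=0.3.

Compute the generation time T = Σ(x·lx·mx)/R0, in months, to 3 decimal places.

lx·mx: 0, 1.21, 1.05, 0.26, 0.15, 0.084, 0.012 → R0 = 2.766
x·lx·mx: 0, 1.21, 2.1, 0.78, 0.6, 0.42, 0.072 → Σ = 5.182
T = 5.182 / 2.766 = 1.873463… → 1.873

1.873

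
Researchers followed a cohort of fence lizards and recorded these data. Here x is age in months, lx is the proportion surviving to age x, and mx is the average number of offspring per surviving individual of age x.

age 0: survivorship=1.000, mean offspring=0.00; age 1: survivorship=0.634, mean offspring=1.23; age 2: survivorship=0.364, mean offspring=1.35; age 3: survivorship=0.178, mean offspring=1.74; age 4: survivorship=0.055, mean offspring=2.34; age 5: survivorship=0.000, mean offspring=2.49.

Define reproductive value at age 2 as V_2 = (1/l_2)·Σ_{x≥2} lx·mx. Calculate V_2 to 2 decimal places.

lx·mx for x ≥ 2: 0.4914, 0.30972, 0.1287, 0 → sum = 0.92982
V_2 = 0.92982 / l_2 = 0.92982 / 0.364 = 2.554451… → 2.55

2.55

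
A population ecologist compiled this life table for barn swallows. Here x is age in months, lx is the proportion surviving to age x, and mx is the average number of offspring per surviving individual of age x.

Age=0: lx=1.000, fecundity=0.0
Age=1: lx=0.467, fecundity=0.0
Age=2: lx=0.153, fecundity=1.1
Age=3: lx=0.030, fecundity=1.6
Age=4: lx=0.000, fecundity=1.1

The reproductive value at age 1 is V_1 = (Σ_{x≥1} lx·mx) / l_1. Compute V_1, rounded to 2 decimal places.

lx·mx for x ≥ 1: 0, 0.1683, 0.048, 0 → sum = 0.2163
V_1 = 0.2163 / l_1 = 0.2163 / 0.467 = 0.463169… → 0.46

0.46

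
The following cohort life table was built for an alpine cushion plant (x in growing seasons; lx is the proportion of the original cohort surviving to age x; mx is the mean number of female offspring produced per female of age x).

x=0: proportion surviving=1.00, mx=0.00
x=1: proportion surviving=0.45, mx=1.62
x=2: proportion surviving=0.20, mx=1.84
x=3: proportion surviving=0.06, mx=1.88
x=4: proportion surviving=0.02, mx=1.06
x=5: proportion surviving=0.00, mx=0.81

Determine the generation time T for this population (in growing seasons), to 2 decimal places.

1.53

lx·mx: 0, 0.729, 0.368, 0.1128, 0.0212, 0 → R0 = 1.231
x·lx·mx: 0, 0.729, 0.736, 0.3384, 0.0848, 0 → Σ = 1.8882
T = 1.8882 / 1.231 = 1.533875… → 1.53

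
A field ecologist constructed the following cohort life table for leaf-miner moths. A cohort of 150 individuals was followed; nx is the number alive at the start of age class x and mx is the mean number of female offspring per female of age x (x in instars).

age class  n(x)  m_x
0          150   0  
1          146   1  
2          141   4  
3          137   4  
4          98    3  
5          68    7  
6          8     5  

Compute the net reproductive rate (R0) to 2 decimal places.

lx = nx/n0 = nx/150: 1, 0.97333…, 0.94, 0.91333…, 0.65333…, 0.45333…, 0.05333…
lx·mx by age: 0, 0.973333…, 3.76, 3.653333…, 1.96…, 3.173333…, 0.266667…
R0 = Σ lx·mx = 13.786667… → 13.79

13.79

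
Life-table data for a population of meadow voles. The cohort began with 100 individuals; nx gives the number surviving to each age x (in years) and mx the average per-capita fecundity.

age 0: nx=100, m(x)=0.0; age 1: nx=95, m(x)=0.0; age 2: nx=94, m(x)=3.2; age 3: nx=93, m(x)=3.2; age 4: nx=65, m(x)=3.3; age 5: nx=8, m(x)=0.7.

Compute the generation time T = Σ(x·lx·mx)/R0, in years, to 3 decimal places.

lx = nx/n0 = nx/100: 1, 0.95, 0.94, 0.93, 0.65, 0.08
lx·mx: 0, 0, 3.008, 2.976, 2.145, 0.056 → R0 = 8.185
x·lx·mx: 0, 0, 6.016, 8.928, 8.58, 0.28 → Σ = 23.804
T = 23.804 / 8.185 = 2.908247… → 2.908

2.908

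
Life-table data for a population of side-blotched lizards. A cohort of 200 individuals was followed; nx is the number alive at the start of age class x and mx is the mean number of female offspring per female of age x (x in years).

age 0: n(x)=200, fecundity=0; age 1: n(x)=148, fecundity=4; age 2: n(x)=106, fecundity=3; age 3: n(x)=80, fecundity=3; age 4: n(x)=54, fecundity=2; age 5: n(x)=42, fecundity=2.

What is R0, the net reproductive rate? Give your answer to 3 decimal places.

lx = nx/n0 = nx/200: 1, 0.74, 0.53, 0.4, 0.27, 0.21
lx·mx by age: 0, 2.96, 1.59, 1.2, 0.54, 0.42
R0 = Σ lx·mx = 6.71 → 6.710

6.710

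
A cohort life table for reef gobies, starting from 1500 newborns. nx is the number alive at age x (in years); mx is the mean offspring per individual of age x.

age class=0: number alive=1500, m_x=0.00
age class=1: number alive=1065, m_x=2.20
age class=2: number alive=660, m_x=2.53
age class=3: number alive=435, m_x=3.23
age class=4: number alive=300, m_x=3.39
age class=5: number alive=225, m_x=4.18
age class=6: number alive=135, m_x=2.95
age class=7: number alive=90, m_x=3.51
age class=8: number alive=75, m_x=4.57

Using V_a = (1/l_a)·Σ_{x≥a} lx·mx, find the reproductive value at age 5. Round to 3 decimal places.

8.877

lx = nx/n0 = nx/1500: 1, 0.71, 0.44, 0.29, 0.2, 0.15, 0.09, 0.06, 0.05
lx·mx for x ≥ 5: 0.627, 0.2655, 0.2106, 0.2285 → sum = 1.3316
V_5 = 1.3316 / l_5 = 1.3316 / 0.15 = 8.877333… → 8.877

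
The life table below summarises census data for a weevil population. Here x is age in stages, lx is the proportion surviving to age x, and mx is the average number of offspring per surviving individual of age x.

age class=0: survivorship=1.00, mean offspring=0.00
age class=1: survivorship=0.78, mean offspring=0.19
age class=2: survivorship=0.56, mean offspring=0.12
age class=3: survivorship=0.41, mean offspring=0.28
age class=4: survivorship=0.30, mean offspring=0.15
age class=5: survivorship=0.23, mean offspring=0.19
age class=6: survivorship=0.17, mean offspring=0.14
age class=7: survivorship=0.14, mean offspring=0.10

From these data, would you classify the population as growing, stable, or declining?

declining

R0 = Σ lx·mx = 0 + 0.1482 + 0.0672 + 0.1148 + 0.045 + 0.0437 + 0.0238 + 0.014 = 0.4567
R0 < 1, so the population is declining.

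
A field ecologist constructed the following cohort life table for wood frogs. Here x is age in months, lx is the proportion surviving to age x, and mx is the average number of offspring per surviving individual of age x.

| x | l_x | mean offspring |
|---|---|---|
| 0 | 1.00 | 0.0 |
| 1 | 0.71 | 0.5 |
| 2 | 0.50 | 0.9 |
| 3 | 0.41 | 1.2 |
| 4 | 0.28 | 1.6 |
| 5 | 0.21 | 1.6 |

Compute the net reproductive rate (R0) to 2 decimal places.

2.08

lx·mx by age: 0, 0.355, 0.45, 0.492, 0.448, 0.336
R0 = Σ lx·mx = 2.081 → 2.08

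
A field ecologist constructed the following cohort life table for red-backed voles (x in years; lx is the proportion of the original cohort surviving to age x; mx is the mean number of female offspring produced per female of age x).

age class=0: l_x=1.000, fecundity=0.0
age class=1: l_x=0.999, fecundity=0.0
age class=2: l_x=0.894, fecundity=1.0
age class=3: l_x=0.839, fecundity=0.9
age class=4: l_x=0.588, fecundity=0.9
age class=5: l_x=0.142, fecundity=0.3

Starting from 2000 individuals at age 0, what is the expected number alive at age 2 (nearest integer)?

1788

Expected survivors = N0 · l_2 = 2000 × 0.894 = 1788 → 1788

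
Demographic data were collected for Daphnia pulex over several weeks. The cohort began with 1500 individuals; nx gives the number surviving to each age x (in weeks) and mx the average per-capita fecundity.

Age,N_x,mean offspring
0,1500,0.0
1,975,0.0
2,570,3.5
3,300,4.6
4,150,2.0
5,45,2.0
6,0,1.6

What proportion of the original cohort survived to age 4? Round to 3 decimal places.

0.100

l_4 = n_4/n_0 = 150/1500 = 0.1 → 0.100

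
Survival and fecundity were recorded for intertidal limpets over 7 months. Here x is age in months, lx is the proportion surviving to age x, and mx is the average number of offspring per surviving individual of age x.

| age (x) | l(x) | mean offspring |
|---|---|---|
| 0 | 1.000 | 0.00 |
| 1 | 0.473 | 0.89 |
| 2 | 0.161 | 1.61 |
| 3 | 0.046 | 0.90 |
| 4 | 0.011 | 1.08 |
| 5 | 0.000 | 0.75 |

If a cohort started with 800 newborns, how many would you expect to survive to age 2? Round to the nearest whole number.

129

Expected survivors = N0 · l_2 = 800 × 0.161 = 128.8 → 129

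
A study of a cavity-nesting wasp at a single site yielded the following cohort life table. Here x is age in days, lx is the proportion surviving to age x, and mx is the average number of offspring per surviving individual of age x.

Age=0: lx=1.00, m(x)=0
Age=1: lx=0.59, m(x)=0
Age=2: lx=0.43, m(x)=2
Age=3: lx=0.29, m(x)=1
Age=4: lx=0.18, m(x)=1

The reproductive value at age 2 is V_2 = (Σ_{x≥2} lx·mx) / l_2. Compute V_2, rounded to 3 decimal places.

lx·mx for x ≥ 2: 0.86, 0.29, 0.18 → sum = 1.33
V_2 = 1.33 / l_2 = 1.33 / 0.43 = 3.093023… → 3.093

3.093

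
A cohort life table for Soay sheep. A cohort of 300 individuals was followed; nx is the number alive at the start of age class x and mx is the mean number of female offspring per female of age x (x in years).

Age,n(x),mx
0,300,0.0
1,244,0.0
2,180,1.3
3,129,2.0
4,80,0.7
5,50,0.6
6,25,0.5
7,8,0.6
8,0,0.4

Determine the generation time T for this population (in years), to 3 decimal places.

lx = nx/n0 = nx/300: 1, 0.81333…, 0.6, 0.43, 0.26667…, 0.16667…, 0.08333…, 0.02667…, 0
lx·mx: 0, 0, 0.78, 0.86, 0.186667…, 0.1…, 0.041667…, 0.016…, 0 → R0 = 1.984333…
x·lx·mx: 0, 0, 1.56, 2.58, 0.746667…, 0.5…, 0.25…, 0.112…, 0 → Σ = 5.748667…
T = 5.748667… / 1.984333… = 2.897027… → 2.897

2.897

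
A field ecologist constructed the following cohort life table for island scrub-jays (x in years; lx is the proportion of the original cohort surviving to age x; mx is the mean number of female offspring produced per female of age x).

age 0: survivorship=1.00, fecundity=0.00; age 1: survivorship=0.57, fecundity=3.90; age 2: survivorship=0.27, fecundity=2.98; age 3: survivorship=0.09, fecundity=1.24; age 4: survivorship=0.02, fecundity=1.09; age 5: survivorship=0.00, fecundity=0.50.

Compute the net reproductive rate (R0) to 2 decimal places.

lx·mx by age: 0, 2.223, 0.8046, 0.1116, 0.0218, 0
R0 = Σ lx·mx = 3.161 → 3.16

3.16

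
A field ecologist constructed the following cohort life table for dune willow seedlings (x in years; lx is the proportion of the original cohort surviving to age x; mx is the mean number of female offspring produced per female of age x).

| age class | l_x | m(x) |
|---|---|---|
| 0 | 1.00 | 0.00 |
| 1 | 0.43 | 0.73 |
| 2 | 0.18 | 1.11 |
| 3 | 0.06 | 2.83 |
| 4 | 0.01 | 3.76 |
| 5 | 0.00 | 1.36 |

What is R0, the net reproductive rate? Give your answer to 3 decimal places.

0.721

lx·mx by age: 0, 0.3139, 0.1998, 0.1698, 0.0376, 0
R0 = Σ lx·mx = 0.7211 → 0.721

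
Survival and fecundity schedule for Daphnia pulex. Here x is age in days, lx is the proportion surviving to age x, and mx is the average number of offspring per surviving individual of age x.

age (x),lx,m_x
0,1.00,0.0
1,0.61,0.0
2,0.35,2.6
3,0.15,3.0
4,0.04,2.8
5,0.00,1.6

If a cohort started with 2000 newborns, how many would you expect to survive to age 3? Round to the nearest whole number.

300

Expected survivors = N0 · l_3 = 2000 × 0.15 = 300 → 300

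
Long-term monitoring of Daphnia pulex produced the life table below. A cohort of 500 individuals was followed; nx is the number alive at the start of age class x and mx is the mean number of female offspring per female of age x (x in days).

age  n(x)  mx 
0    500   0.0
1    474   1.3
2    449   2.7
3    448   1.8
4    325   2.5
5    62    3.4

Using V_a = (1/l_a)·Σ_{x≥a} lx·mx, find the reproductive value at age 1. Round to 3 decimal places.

7.718

lx = nx/n0 = nx/500: 1, 0.948, 0.898, 0.896, 0.65, 0.124
lx·mx for x ≥ 1: 1.2324, 2.4246, 1.6128, 1.625, 0.4216 → sum = 7.3164
V_1 = 7.3164 / l_1 = 7.3164 / 0.948 = 7.717722… → 7.718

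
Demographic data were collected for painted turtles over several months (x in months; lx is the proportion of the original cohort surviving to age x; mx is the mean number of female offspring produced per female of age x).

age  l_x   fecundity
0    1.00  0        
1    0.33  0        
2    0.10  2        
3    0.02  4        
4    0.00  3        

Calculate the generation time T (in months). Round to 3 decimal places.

lx·mx: 0, 0, 0.2, 0.08, 0 → R0 = 0.28
x·lx·mx: 0, 0, 0.4, 0.24, 0 → Σ = 0.64
T = 0.64 / 0.28 = 2.285714… → 2.286

2.286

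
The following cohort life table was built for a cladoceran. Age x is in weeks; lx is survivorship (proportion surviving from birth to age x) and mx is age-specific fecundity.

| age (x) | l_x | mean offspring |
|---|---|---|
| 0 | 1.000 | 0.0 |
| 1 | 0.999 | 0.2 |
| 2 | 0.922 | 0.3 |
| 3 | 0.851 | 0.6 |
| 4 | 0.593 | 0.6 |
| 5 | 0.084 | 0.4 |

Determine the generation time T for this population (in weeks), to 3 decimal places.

2.816

lx·mx: 0, 0.1998, 0.2766, 0.5106, 0.3558, 0.0336 → R0 = 1.3764
x·lx·mx: 0, 0.1998, 0.5532, 1.5318, 1.4232, 0.168 → Σ = 3.876
T = 3.876 / 1.3764 = 2.816042… → 2.816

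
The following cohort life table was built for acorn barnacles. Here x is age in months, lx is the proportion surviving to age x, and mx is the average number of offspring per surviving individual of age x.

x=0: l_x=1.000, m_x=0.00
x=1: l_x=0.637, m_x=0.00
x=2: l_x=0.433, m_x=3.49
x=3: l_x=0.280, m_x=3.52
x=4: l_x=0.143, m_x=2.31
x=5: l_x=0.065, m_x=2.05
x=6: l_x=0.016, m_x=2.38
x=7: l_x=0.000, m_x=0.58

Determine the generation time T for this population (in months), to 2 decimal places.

2.73

lx·mx: 0, 0, 1.51117, 0.9856, 0.33033, 0.13325, 0.03808, 0 → R0 = 2.99843
x·lx·mx: 0, 0, 3.02234, 2.9568, 1.32132, 0.66625, 0.22848, 0 → Σ = 8.19519
T = 8.19519 / 2.99843 = 2.73316… → 2.73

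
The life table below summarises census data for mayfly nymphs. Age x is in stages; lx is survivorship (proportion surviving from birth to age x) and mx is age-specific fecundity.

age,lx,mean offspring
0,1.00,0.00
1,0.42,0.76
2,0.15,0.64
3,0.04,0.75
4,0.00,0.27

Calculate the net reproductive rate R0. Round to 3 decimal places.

lx·mx by age: 0, 0.3192, 0.096, 0.03, 0
R0 = Σ lx·mx = 0.4452 → 0.445

0.445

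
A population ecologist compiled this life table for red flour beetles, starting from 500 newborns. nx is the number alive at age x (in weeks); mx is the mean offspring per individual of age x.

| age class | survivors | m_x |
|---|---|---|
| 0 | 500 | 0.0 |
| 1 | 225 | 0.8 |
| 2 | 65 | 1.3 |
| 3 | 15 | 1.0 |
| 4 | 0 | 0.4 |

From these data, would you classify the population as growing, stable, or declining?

lx = nx/n0 = nx/500: 1, 0.45, 0.13, 0.03, 0
R0 = Σ lx·mx = 0 + 0.36 + 0.169 + 0.03 + 0 = 0.559
R0 < 1, so the population is declining.

declining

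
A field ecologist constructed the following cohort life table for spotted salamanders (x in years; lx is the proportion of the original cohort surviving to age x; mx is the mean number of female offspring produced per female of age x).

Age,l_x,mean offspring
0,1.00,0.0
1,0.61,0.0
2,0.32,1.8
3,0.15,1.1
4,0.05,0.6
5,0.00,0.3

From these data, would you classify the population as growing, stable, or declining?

declining

R0 = Σ lx·mx = 0 + 0 + 0.576 + 0.165 + 0.03 + 0 = 0.771
R0 < 1, so the population is declining.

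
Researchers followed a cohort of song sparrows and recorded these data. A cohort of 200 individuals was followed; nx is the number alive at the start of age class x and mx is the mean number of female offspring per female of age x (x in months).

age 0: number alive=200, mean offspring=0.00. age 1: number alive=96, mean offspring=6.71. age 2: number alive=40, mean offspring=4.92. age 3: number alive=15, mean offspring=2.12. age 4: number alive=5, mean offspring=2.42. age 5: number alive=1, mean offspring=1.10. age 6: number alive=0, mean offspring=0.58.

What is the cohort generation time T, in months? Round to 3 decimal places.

1.340

lx = nx/n0 = nx/200: 1, 0.48, 0.2, 0.075, 0.025, 0.005, 0
lx·mx: 0, 3.2208, 0.984, 0.159, 0.0605, 0.0055, 0 → R0 = 4.4298
x·lx·mx: 0, 3.2208, 1.968, 0.477, 0.242, 0.0275, 0 → Σ = 5.9353
T = 5.9353 / 4.4298 = 1.339857… → 1.340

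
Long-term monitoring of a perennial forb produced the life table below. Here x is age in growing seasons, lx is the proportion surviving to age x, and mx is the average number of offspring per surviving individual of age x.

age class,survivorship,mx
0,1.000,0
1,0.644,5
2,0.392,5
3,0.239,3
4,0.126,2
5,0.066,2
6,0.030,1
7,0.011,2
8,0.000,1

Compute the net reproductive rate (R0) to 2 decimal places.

lx·mx by age: 0, 3.22, 1.96, 0.717, 0.252, 0.132, 0.03, 0.022, 0
R0 = Σ lx·mx = 6.333 → 6.33

6.33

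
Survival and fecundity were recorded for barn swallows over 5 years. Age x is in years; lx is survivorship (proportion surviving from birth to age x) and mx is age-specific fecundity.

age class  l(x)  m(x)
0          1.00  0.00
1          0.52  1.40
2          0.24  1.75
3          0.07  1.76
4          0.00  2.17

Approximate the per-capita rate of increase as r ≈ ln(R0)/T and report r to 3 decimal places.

0.157

R0 = Σ lx·mx = 0 + 0.728 + 0.42 + 0.1232 + 0 = 1.2712
Σ x·lx·mx = 1.9376; T = 1.9376/1.2712 = 1.52423…
r ≈ ln(R0)/T = ln(1.2712)/1.52423… = 0.15743… → 0.157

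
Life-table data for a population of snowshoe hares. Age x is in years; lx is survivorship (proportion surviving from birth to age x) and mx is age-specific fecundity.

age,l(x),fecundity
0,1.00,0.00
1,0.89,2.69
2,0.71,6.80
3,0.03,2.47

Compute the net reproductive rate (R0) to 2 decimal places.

lx·mx by age: 0, 2.3941, 4.828, 0.0741
R0 = Σ lx·mx = 7.2962 → 7.30

7.30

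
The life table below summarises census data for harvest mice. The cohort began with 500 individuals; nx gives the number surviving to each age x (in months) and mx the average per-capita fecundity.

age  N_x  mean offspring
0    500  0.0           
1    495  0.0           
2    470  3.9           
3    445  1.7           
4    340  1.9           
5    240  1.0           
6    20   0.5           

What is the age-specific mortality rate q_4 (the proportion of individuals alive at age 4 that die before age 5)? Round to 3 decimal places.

lx = nx/n0 = nx/500: 1, 0.99, 0.94, 0.89, 0.68, 0.48, 0.04
q_4 = (l_4 − l_5) / l_4 = (0.68 − 0.48) / 0.68
     = 0.2 / 0.68 = 0.294118… → 0.294

0.294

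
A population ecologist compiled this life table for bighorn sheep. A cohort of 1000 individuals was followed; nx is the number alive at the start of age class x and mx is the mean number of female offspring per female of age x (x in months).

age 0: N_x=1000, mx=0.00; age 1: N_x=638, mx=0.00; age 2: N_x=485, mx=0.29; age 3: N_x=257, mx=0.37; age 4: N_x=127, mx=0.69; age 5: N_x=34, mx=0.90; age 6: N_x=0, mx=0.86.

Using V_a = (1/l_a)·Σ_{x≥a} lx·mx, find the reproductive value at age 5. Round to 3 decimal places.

lx = nx/n0 = nx/1000: 1, 0.638, 0.485, 0.257, 0.127, 0.034, 0
lx·mx for x ≥ 5: 0.0306, 0 → sum = 0.0306
V_5 = 0.0306 / l_5 = 0.0306 / 0.034 = 0.9 → 0.900

0.900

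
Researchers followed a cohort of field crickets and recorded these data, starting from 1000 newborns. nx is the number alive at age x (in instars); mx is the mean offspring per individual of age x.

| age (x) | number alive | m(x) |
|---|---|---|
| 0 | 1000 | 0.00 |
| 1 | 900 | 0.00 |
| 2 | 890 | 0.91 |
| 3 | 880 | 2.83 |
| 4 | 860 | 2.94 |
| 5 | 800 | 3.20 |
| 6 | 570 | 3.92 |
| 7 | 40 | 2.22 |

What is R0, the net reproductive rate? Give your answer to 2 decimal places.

10.71

lx = nx/n0 = nx/1000: 1, 0.9, 0.89, 0.88, 0.86, 0.8, 0.57, 0.04
lx·mx by age: 0, 0, 0.8099, 2.4904, 2.5284, 2.56, 2.2344, 0.0888
R0 = Σ lx·mx = 10.7119 → 10.71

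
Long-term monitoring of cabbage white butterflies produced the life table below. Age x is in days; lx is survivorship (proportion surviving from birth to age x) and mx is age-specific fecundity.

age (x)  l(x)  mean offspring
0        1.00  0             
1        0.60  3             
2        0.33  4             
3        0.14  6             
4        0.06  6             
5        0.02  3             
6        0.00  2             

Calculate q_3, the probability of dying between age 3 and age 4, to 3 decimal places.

q_3 = (l_3 − l_4) / l_3 = (0.14 − 0.06) / 0.14
     = 0.08 / 0.14 = 0.571429… → 0.571

0.571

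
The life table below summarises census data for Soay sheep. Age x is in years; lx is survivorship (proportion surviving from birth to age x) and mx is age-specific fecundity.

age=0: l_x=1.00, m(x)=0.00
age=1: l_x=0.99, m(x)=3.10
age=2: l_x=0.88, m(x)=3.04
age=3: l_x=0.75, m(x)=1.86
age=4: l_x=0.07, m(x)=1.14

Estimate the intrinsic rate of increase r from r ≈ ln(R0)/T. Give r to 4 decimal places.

1.1042

R0 = Σ lx·mx = 0 + 3.069 + 2.6752 + 1.395 + 0.0798 = 7.219
Σ x·lx·mx = 12.9236; T = 12.9236/7.219 = 1.79022…
r ≈ ln(R0)/T = ln(7.219)/1.79022… = 1.104175… → 1.1042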